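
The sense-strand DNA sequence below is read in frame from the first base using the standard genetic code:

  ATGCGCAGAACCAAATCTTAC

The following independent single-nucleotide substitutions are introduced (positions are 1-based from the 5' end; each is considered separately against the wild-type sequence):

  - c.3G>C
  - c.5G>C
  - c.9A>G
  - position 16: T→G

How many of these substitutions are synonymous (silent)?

Codon 1: ATG (Met) → ATC (Ile) — missense.
Codon 2: CGC (Arg) → CCC (Pro) — missense.
Codon 3: AGA (Arg) → AGG (Arg) — synonymous.
Codon 6: TCT (Ser) → GCT (Ala) — missense.
Synonymous: 1 of 4.

1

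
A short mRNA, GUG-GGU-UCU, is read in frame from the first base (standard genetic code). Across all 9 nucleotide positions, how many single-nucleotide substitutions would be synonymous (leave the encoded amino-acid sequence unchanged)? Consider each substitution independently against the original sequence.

9

Codon 1 (GUG, Val): 3 synonymous substitutions.
Codon 2 (GGU, Gly): 3 synonymous substitutions.
Codon 3 (UCU, Ser): 3 synonymous substitutions.
Total: 3 + 3 + 3 = 9.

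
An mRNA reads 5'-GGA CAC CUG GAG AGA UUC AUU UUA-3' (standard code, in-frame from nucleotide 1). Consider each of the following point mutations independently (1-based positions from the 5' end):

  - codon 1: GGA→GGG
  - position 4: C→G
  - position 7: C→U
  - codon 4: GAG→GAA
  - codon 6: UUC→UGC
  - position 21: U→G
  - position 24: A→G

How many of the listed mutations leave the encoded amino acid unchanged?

Codon 1: GGA (Gly) → GGG (Gly) — synonymous.
Codon 2: CAC (His) → GAC (Asp) — missense.
Codon 3: CUG (Leu) → UUG (Leu) — synonymous.
Codon 4: GAG (Glu) → GAA (Glu) — synonymous.
Codon 6: UUC (Phe) → UGC (Cys) — missense.
Codon 7: AUU (Ile) → AUG (Met) — missense.
Codon 8: UUA (Leu) → UUG (Leu) — synonymous.
Synonymous: 4 of 7.

4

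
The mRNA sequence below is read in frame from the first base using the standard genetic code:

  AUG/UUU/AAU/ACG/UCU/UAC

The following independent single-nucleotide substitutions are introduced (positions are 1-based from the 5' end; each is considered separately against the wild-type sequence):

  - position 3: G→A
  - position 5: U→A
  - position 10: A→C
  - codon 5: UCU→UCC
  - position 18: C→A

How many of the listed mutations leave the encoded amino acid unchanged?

1

Codon 1: AUG (Met) → AUA (Ile) — missense.
Codon 2: UUU (Phe) → UAU (Tyr) — missense.
Codon 4: ACG (Thr) → CCG (Pro) — missense.
Codon 5: UCU (Ser) → UCC (Ser) — synonymous.
Codon 6: UAC (Tyr) → UAA (Stop) — nonsense.
Synonymous: 1 of 5.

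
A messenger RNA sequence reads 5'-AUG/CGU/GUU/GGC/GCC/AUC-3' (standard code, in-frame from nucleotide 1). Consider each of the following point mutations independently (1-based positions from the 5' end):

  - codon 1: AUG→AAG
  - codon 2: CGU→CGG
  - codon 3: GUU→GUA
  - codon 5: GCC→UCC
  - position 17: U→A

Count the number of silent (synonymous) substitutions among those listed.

2

Codon 1: AUG (Met) → AAG (Lys) — missense.
Codon 2: CGU (Arg) → CGG (Arg) — synonymous.
Codon 3: GUU (Val) → GUA (Val) — synonymous.
Codon 5: GCC (Ala) → UCC (Ser) — missense.
Codon 6: AUC (Ile) → AAC (Asn) — missense.
Synonymous: 2 of 5.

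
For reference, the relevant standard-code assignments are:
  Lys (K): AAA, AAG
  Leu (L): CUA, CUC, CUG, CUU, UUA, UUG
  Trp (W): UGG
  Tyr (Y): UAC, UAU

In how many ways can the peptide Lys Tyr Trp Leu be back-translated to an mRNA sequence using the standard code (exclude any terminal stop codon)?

Lys: 2 codons.
Tyr: 2 codons.
Trp: 1 codon.
Leu: 6 codons.
2 × 2 × 1 × 6 = 24.

24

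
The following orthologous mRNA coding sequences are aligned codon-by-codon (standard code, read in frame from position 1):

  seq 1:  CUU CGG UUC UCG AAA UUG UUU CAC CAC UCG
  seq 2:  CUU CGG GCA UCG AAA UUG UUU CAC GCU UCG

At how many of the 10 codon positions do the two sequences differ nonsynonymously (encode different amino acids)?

Codon 1: CUU Leu / CUU Leu — identical.
Codon 2: CGG Arg / CGG Arg — identical.
Codon 3: UUC Phe / GCA Ala — nonsynonymous.
Codon 4: UCG Ser / UCG Ser — identical.
Codon 5: AAA Lys / AAA Lys — identical.
Codon 6: UUG Leu / UUG Leu — identical.
Codon 7: UUU Phe / UUU Phe — identical.
Codon 8: CAC His / CAC His — identical.
Codon 9: CAC His / GCU Ala — nonsynonymous.
Codon 10: UCG Ser / UCG Ser — identical.
Nonsynonymous differences: 2.

2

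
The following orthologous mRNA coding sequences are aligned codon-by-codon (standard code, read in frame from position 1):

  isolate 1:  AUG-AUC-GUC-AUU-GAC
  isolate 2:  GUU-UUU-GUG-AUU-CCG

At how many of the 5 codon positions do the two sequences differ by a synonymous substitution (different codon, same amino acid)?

1

Codon 1: AUG Met / GUU Val — nonsynonymous.
Codon 2: AUC Ile / UUU Phe — nonsynonymous.
Codon 3: GUC Val / GUG Val — synonymous.
Codon 4: AUU Ile / AUU Ile — identical.
Codon 5: GAC Asp / CCG Pro — nonsynonymous.
Synonymous differences: 1.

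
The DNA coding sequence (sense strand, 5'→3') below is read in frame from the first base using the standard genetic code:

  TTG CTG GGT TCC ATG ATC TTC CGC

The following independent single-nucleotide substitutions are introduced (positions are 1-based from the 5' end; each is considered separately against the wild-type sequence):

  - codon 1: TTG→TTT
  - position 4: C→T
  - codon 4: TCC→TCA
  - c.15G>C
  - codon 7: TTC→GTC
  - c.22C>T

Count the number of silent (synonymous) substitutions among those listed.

Codon 1: TTG (Leu) → TTT (Phe) — missense.
Codon 2: CTG (Leu) → TTG (Leu) — synonymous.
Codon 4: TCC (Ser) → TCA (Ser) — synonymous.
Codon 5: ATG (Met) → ATC (Ile) — missense.
Codon 7: TTC (Phe) → GTC (Val) — missense.
Codon 8: CGC (Arg) → TGC (Cys) — missense.
Synonymous: 2 of 6.

2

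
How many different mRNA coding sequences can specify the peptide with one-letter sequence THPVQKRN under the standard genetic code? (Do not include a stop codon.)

Thr: 4 codons.
His: 2 codons.
Pro: 4 codons.
Val: 4 codons.
Gln: 2 codons.
Lys: 2 codons.
Arg: 6 codons.
Asn: 2 codons.
4 × 2 × 4 × 4 × 2 × 2 × 6 × 2 = 6144.

6144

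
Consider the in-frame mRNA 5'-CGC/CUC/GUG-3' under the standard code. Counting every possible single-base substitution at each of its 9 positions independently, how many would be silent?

9

Codon 1 (CGC, Arg): 3 synonymous substitutions.
Codon 2 (CUC, Leu): 3 synonymous substitutions.
Codon 3 (GUG, Val): 3 synonymous substitutions.
Total: 3 + 3 + 3 = 9.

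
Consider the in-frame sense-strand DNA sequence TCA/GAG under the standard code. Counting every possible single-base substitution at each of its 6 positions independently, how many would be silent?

4

Codon 1 (TCA, Ser): 3 synonymous substitutions.
Codon 2 (GAG, Glu): 1 synonymous substitution.
Total: 3 + 1 = 4.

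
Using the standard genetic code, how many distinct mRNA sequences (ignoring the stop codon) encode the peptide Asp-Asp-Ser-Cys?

48

Asp: 2 codons.
Asp: 2 codons.
Ser: 6 codons.
Cys: 2 codons.
2 × 2 × 6 × 2 = 48.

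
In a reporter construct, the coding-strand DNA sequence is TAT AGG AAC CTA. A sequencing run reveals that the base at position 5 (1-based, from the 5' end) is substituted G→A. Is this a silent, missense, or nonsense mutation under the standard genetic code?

Position 5 falls in codon 2: AGG → Arg.
After the substitution the codon is AAG → Lys.
Arg ≠ Lys, so this is a missense mutation.

missense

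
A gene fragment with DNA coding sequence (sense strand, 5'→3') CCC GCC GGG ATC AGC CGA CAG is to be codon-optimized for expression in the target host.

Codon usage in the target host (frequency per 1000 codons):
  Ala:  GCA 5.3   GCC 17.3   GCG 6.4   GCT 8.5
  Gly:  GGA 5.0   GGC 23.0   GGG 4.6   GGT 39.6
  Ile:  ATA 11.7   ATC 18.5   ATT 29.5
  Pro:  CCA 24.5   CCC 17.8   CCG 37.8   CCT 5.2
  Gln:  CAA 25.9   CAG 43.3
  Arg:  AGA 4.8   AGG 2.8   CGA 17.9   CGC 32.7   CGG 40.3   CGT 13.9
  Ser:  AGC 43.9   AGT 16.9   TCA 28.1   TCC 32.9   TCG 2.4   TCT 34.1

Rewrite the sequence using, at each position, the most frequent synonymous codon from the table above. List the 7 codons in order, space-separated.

CCG GCC GGT ATT AGC CGG CAG

Codon 1 (Pro): best is CCG at 37.8.
Codon 2 (Ala): best is GCC at 17.3.
Codon 3 (Gly): best is GGT at 39.6.
Codon 4 (Ile): best is ATT at 29.5.
Codon 5 (Ser): best is AGC at 43.9.
Codon 6 (Arg): best is CGG at 40.3.
Codon 7 (Gln): best is CAG at 43.3.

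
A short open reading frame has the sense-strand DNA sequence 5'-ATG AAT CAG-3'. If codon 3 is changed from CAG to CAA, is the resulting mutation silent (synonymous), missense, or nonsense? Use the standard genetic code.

Position 9 falls in codon 3: CAG → Gln.
After the substitution the codon is CAA → Gln.
Both encode Gln, so the change is synonymous.

silent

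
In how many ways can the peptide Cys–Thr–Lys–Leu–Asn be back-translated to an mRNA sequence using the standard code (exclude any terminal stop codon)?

192

Cys: 2 codons.
Thr: 4 codons.
Lys: 2 codons.
Leu: 6 codons.
Asn: 2 codons.
2 × 4 × 2 × 6 × 2 = 192.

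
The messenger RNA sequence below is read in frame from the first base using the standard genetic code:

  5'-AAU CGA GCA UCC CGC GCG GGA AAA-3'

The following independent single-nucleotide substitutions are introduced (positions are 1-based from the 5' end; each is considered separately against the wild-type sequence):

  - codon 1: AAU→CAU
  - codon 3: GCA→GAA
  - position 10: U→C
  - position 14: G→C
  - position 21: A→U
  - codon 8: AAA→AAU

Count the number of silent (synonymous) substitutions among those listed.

1

Codon 1: AAU (Asn) → CAU (His) — missense.
Codon 3: GCA (Ala) → GAA (Glu) — missense.
Codon 4: UCC (Ser) → CCC (Pro) — missense.
Codon 5: CGC (Arg) → CCC (Pro) — missense.
Codon 7: GGA (Gly) → GGU (Gly) — synonymous.
Codon 8: AAA (Lys) → AAU (Asn) — missense.
Synonymous: 1 of 6.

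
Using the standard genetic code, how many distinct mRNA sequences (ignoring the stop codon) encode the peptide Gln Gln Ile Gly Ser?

Gln: 2 codons.
Gln: 2 codons.
Ile: 3 codons.
Gly: 4 codons.
Ser: 6 codons.
2 × 2 × 3 × 4 × 6 = 288.

288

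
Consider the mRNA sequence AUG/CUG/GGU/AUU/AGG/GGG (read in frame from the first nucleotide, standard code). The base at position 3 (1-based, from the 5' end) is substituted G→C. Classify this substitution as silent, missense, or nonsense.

missense

Position 3 falls in codon 1: AUG → Met.
After the substitution the codon is AUC → Ile.
Met ≠ Ile, so this is a missense mutation.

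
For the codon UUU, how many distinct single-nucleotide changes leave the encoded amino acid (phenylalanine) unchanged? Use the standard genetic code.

Position 1: none → 0 synonymous.
Position 2: none → 0 synonymous.
Position 3: UUC → 1 synonymous.
Total: 0 + 0 + 1 = 1.

1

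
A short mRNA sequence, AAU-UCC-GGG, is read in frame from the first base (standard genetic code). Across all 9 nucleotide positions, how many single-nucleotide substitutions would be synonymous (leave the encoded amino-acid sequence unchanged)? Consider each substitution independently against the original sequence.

7

Codon 1 (AAU, Asn): 1 synonymous substitution.
Codon 2 (UCC, Ser): 3 synonymous substitutions.
Codon 3 (GGG, Gly): 3 synonymous substitutions.
Total: 1 + 3 + 3 = 7.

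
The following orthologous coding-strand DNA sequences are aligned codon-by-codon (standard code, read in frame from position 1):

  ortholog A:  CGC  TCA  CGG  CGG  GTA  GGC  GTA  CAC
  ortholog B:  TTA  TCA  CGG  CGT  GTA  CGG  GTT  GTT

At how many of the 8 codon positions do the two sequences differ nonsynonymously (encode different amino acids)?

Codon 1: CGC Arg / TTA Leu — nonsynonymous.
Codon 2: TCA Ser / TCA Ser — identical.
Codon 3: CGG Arg / CGG Arg — identical.
Codon 4: CGG Arg / CGT Arg — synonymous.
Codon 5: GTA Val / GTA Val — identical.
Codon 6: GGC Gly / CGG Arg — nonsynonymous.
Codon 7: GTA Val / GTT Val — synonymous.
Codon 8: CAC His / GTT Val — nonsynonymous.
Nonsynonymous differences: 3.

3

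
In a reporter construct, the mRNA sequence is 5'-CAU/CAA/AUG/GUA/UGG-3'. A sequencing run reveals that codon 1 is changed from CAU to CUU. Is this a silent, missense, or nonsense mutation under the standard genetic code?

missense

Position 2 falls in codon 1: CAU → His.
After the substitution the codon is CUU → Leu.
His ≠ Leu, so this is a missense mutation.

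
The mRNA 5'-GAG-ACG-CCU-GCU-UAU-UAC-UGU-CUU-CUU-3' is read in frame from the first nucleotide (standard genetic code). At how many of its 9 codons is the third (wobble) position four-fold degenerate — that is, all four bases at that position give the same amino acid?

5

Codon 1 GAG (Glu): third position 2-fold.
Codon 2 ACG (Thr): third position 4-fold.
Codon 3 CCU (Pro): third position 4-fold.
Codon 4 GCU (Ala): third position 4-fold.
Codon 5 UAU (Tyr): third position 2-fold.
Codon 6 UAC (Tyr): third position 2-fold.
Codon 7 UGU (Cys): third position 2-fold.
Codon 8 CUU (Leu): third position 4-fold.
Codon 9 CUU (Leu): third position 4-fold.
Four-fold degenerate third positions: 5.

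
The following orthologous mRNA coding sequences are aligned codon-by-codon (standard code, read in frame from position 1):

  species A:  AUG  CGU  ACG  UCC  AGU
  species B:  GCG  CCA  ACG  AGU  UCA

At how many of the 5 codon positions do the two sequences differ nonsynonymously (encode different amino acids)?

Codon 1: AUG Met / GCG Ala — nonsynonymous.
Codon 2: CGU Arg / CCA Pro — nonsynonymous.
Codon 3: ACG Thr / ACG Thr — identical.
Codon 4: UCC Ser / AGU Ser — synonymous.
Codon 5: AGU Ser / UCA Ser — synonymous.
Nonsynonymous differences: 2.

2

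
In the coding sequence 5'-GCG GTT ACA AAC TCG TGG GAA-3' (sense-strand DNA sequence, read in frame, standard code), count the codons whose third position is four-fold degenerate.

4

Codon 1 GCG (Ala): third position 4-fold.
Codon 2 GTT (Val): third position 4-fold.
Codon 3 ACA (Thr): third position 4-fold.
Codon 4 AAC (Asn): third position 2-fold.
Codon 5 TCG (Ser): third position 4-fold.
Codon 6 TGG (Trp): third position 1-fold.
Codon 7 GAA (Glu): third position 2-fold.
Four-fold degenerate third positions: 4.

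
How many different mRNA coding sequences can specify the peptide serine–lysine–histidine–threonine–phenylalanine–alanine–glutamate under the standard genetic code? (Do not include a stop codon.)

1536

Ser: 6 codons.
Lys: 2 codons.
His: 2 codons.
Thr: 4 codons.
Phe: 2 codons.
Ala: 4 codons.
Glu: 2 codons.
6 × 2 × 2 × 4 × 2 × 4 × 2 = 1536.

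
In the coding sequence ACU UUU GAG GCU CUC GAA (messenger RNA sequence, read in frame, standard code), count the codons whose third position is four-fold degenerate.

Codon 1 ACU (Thr): third position 4-fold.
Codon 2 UUU (Phe): third position 2-fold.
Codon 3 GAG (Glu): third position 2-fold.
Codon 4 GCU (Ala): third position 4-fold.
Codon 5 CUC (Leu): third position 4-fold.
Codon 6 GAA (Glu): third position 2-fold.
Four-fold degenerate third positions: 3.

3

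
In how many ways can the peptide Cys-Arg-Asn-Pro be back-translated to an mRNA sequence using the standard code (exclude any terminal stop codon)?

Cys: 2 codons.
Arg: 6 codons.
Asn: 2 codons.
Pro: 4 codons.
2 × 6 × 2 × 4 = 96.

96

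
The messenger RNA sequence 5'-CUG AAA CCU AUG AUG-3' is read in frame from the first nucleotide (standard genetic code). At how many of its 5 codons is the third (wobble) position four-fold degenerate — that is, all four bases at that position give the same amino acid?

Codon 1 CUG (Leu): third position 4-fold.
Codon 2 AAA (Lys): third position 2-fold.
Codon 3 CCU (Pro): third position 4-fold.
Codon 4 AUG (Met): third position 1-fold.
Codon 5 AUG (Met): third position 1-fold.
Four-fold degenerate third positions: 2.

2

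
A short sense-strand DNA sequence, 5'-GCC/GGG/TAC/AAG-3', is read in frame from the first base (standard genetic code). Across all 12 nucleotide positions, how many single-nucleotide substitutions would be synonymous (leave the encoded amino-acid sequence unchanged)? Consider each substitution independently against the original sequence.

Codon 1 (GCC, Ala): 3 synonymous substitutions.
Codon 2 (GGG, Gly): 3 synonymous substitutions.
Codon 3 (TAC, Tyr): 1 synonymous substitution.
Codon 4 (AAG, Lys): 1 synonymous substitution.
Total: 3 + 3 + 1 + 1 = 8.

8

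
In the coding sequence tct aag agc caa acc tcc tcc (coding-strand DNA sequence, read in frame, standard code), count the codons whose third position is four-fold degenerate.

4

Codon 1 TCT (Ser): third position 4-fold.
Codon 2 AAG (Lys): third position 2-fold.
Codon 3 AGC (Ser): third position 2-fold.
Codon 4 CAA (Gln): third position 2-fold.
Codon 5 ACC (Thr): third position 4-fold.
Codon 6 TCC (Ser): third position 4-fold.
Codon 7 TCC (Ser): third position 4-fold.
Four-fold degenerate third positions: 4.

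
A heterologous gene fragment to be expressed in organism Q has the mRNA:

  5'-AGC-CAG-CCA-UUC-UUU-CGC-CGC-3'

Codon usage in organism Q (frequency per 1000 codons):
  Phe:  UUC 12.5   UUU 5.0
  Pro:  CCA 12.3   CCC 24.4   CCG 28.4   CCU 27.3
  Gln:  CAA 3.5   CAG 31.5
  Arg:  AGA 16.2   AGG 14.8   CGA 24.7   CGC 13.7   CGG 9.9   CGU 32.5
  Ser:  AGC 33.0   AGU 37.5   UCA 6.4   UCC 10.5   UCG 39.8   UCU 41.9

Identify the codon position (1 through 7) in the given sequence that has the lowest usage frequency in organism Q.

5

Codon 1 AGC (Ser): 33.0 per 1000.
Codon 2 CAG (Gln): 31.5 per 1000.
Codon 3 CCA (Pro): 12.3 per 1000.
Codon 4 UUC (Phe): 12.5 per 1000.
Codon 5 UUU (Phe): 5.0 per 1000.
Codon 6 CGC (Arg): 13.7 per 1000.
Codon 7 CGC (Arg): 13.7 per 1000.
Lowest frequency is 5.0 at codon 5.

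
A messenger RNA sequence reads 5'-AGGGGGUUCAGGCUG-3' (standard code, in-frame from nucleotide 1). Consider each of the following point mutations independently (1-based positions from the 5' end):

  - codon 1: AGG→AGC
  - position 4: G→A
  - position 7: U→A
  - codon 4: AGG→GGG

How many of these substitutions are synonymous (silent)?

0

Codon 1: AGG (Arg) → AGC (Ser) — missense.
Codon 2: GGG (Gly) → AGG (Arg) — missense.
Codon 3: UUC (Phe) → AUC (Ile) — missense.
Codon 4: AGG (Arg) → GGG (Gly) — missense.
Synonymous: 0 of 4.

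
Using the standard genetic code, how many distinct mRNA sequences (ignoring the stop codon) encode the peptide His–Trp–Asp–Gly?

16

His: 2 codons.
Trp: 1 codon.
Asp: 2 codons.
Gly: 4 codons.
2 × 1 × 2 × 4 = 16.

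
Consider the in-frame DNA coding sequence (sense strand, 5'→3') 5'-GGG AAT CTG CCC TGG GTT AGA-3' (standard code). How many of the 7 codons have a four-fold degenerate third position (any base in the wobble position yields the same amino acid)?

Codon 1 GGG (Gly): third position 4-fold.
Codon 2 AAT (Asn): third position 2-fold.
Codon 3 CTG (Leu): third position 4-fold.
Codon 4 CCC (Pro): third position 4-fold.
Codon 5 TGG (Trp): third position 1-fold.
Codon 6 GTT (Val): third position 4-fold.
Codon 7 AGA (Arg): third position 2-fold.
Four-fold degenerate third positions: 4.

4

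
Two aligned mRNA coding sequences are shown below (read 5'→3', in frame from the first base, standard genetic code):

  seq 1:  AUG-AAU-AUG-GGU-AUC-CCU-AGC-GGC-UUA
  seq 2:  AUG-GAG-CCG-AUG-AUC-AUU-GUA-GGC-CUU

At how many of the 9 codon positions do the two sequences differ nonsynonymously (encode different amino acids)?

5

Codon 1: AUG Met / AUG Met — identical.
Codon 2: AAU Asn / GAG Glu — nonsynonymous.
Codon 3: AUG Met / CCG Pro — nonsynonymous.
Codon 4: GGU Gly / AUG Met — nonsynonymous.
Codon 5: AUC Ile / AUC Ile — identical.
Codon 6: CCU Pro / AUU Ile — nonsynonymous.
Codon 7: AGC Ser / GUA Val — nonsynonymous.
Codon 8: GGC Gly / GGC Gly — identical.
Codon 9: UUA Leu / CUU Leu — synonymous.
Nonsynonymous differences: 5.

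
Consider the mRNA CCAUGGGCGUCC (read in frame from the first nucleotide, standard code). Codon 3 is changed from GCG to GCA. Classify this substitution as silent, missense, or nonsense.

Position 9 falls in codon 3: GCG → Ala.
After the substitution the codon is GCA → Ala.
Both encode Ala, so the change is synonymous.

silent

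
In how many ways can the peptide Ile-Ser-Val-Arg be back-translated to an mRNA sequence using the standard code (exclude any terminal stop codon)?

432

Ile: 3 codons.
Ser: 6 codons.
Val: 4 codons.
Arg: 6 codons.
3 × 6 × 4 × 6 = 432.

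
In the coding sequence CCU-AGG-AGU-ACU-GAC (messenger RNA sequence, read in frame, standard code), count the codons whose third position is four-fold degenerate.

2

Codon 1 CCU (Pro): third position 4-fold.
Codon 2 AGG (Arg): third position 2-fold.
Codon 3 AGU (Ser): third position 2-fold.
Codon 4 ACU (Thr): third position 4-fold.
Codon 5 GAC (Asp): third position 2-fold.
Four-fold degenerate third positions: 2.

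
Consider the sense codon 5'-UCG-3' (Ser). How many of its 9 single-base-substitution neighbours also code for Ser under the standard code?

Position 1: none → 0 synonymous.
Position 2: none → 0 synonymous.
Position 3: UCU, UCC, UCA → 3 synonymous.
Total: 0 + 0 + 3 = 3.

3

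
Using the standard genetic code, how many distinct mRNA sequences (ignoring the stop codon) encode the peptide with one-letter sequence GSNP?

192

Gly: 4 codons.
Ser: 6 codons.
Asn: 2 codons.
Pro: 4 codons.
4 × 6 × 2 × 4 = 192.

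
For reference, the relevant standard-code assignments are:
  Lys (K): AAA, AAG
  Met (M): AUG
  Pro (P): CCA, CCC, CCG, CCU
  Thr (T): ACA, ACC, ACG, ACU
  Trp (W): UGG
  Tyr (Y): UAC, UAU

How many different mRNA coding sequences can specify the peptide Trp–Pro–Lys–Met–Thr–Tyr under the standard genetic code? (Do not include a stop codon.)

Trp: 1 codon.
Pro: 4 codons.
Lys: 2 codons.
Met: 1 codon.
Thr: 4 codons.
Tyr: 2 codons.
1 × 4 × 2 × 1 × 4 × 2 = 64.

64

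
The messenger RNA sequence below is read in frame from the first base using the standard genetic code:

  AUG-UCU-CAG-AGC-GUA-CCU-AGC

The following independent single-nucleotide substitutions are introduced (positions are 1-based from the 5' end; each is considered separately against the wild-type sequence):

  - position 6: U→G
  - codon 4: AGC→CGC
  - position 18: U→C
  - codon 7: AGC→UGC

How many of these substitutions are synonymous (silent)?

2

Codon 2: UCU (Ser) → UCG (Ser) — synonymous.
Codon 4: AGC (Ser) → CGC (Arg) — missense.
Codon 6: CCU (Pro) → CCC (Pro) — synonymous.
Codon 7: AGC (Ser) → UGC (Cys) — missense.
Synonymous: 2 of 4.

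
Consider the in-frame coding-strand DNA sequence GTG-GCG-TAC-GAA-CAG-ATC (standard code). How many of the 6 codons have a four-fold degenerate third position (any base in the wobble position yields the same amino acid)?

2

Codon 1 GTG (Val): third position 4-fold.
Codon 2 GCG (Ala): third position 4-fold.
Codon 3 TAC (Tyr): third position 2-fold.
Codon 4 GAA (Glu): third position 2-fold.
Codon 5 CAG (Gln): third position 2-fold.
Codon 6 ATC (Ile): third position 3-fold.
Four-fold degenerate third positions: 2.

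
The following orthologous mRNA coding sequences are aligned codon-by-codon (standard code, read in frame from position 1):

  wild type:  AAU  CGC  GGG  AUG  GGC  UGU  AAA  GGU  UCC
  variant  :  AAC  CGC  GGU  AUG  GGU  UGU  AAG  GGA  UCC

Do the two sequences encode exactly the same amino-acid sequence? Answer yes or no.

yes

Codon 1: AAU Asn / AAC Asn — synonymous.
Codon 2: CGC Arg / CGC Arg — identical.
Codon 3: GGG Gly / GGU Gly — synonymous.
Codon 4: AUG Met / AUG Met — identical.
Codon 5: GGC Gly / GGU Gly — synonymous.
Codon 6: UGU Cys / UGU Cys — identical.
Codon 7: AAA Lys / AAG Lys — synonymous.
Codon 8: GGU Gly / GGA Gly — synonymous.
Codon 9: UCC Ser / UCC Ser — identical.
Nonsynonymous differences: 0 → same protein.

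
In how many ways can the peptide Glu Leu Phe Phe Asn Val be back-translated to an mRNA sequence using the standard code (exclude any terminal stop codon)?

384

Glu: 2 codons.
Leu: 6 codons.
Phe: 2 codons.
Phe: 2 codons.
Asn: 2 codons.
Val: 4 codons.
2 × 6 × 2 × 2 × 2 × 4 = 384.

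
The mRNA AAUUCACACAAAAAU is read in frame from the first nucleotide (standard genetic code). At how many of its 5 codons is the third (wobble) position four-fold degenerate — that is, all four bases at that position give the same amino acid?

1

Codon 1 AAU (Asn): third position 2-fold.
Codon 2 UCA (Ser): third position 4-fold.
Codon 3 CAC (His): third position 2-fold.
Codon 4 AAA (Lys): third position 2-fold.
Codon 5 AAU (Asn): third position 2-fold.
Four-fold degenerate third positions: 1.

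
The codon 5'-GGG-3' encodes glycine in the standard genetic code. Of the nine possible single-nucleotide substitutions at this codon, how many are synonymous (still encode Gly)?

3

Position 1: none → 0 synonymous.
Position 2: none → 0 synonymous.
Position 3: GGT, GGC, GGA → 3 synonymous.
Total: 0 + 0 + 3 = 3.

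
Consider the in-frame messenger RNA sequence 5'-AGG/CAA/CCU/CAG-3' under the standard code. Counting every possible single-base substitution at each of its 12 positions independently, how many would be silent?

Codon 1 (AGG, Arg): 2 synonymous substitutions.
Codon 2 (CAA, Gln): 1 synonymous substitution.
Codon 3 (CCU, Pro): 3 synonymous substitutions.
Codon 4 (CAG, Gln): 1 synonymous substitution.
Total: 2 + 1 + 3 + 1 = 7.

7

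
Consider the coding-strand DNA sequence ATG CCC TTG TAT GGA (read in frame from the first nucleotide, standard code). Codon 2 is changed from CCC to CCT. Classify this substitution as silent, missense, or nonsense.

silent

Position 6 falls in codon 2: CCC → Pro.
After the substitution the codon is CCT → Pro.
Both encode Pro, so the change is synonymous.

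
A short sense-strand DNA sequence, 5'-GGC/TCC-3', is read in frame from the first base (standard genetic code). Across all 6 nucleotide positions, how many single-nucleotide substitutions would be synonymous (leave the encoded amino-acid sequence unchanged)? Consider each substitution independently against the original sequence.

Codon 1 (GGC, Gly): 3 synonymous substitutions.
Codon 2 (TCC, Ser): 3 synonymous substitutions.
Total: 3 + 3 = 6.

6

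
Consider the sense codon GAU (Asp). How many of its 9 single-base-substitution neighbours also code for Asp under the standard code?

Position 1: none → 0 synonymous.
Position 2: none → 0 synonymous.
Position 3: GAC → 1 synonymous.
Total: 0 + 0 + 1 = 1.

1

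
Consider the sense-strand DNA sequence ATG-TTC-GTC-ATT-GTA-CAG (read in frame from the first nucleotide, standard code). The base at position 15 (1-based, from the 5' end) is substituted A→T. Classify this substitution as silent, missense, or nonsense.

silent

Position 15 falls in codon 5: GTA → Val.
After the substitution the codon is GTT → Val.
Both encode Val, so the change is synonymous.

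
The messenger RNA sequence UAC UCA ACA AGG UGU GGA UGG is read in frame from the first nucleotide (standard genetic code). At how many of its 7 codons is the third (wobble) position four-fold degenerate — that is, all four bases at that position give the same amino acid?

Codon 1 UAC (Tyr): third position 2-fold.
Codon 2 UCA (Ser): third position 4-fold.
Codon 3 ACA (Thr): third position 4-fold.
Codon 4 AGG (Arg): third position 2-fold.
Codon 5 UGU (Cys): third position 2-fold.
Codon 6 GGA (Gly): third position 4-fold.
Codon 7 UGG (Trp): third position 1-fold.
Four-fold degenerate third positions: 3.

3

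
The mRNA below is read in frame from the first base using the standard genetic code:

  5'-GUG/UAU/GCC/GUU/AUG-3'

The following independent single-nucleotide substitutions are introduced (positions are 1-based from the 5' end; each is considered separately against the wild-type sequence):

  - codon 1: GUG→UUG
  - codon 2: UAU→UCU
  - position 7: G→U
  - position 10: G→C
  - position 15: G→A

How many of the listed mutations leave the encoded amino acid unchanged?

Codon 1: GUG (Val) → UUG (Leu) — missense.
Codon 2: UAU (Tyr) → UCU (Ser) — missense.
Codon 3: GCC (Ala) → UCC (Ser) — missense.
Codon 4: GUU (Val) → CUU (Leu) — missense.
Codon 5: AUG (Met) → AUA (Ile) — missense.
Synonymous: 0 of 5.

0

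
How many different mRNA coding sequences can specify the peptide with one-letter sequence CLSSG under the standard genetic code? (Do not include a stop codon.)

1728

Cys: 2 codons.
Leu: 6 codons.
Ser: 6 codons.
Ser: 6 codons.
Gly: 4 codons.
2 × 6 × 6 × 6 × 4 = 1728.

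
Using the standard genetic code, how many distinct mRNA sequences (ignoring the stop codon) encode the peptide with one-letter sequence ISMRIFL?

Ile: 3 codons.
Ser: 6 codons.
Met: 1 codon.
Arg: 6 codons.
Ile: 3 codons.
Phe: 2 codons.
Leu: 6 codons.
3 × 6 × 1 × 6 × 3 × 2 × 6 = 3888.

3888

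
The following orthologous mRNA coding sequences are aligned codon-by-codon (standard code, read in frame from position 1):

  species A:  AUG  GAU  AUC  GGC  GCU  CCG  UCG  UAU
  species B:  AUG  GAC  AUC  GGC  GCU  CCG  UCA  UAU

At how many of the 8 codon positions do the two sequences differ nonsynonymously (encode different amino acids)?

0

Codon 1: AUG Met / AUG Met — identical.
Codon 2: GAU Asp / GAC Asp — synonymous.
Codon 3: AUC Ile / AUC Ile — identical.
Codon 4: GGC Gly / GGC Gly — identical.
Codon 5: GCU Ala / GCU Ala — identical.
Codon 6: CCG Pro / CCG Pro — identical.
Codon 7: UCG Ser / UCA Ser — synonymous.
Codon 8: UAU Tyr / UAU Tyr — identical.
Nonsynonymous differences: 0.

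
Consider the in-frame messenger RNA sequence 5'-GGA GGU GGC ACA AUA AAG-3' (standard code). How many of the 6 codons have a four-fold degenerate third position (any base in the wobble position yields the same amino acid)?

4

Codon 1 GGA (Gly): third position 4-fold.
Codon 2 GGU (Gly): third position 4-fold.
Codon 3 GGC (Gly): third position 4-fold.
Codon 4 ACA (Thr): third position 4-fold.
Codon 5 AUA (Ile): third position 3-fold.
Codon 6 AAG (Lys): third position 2-fold.
Four-fold degenerate third positions: 4.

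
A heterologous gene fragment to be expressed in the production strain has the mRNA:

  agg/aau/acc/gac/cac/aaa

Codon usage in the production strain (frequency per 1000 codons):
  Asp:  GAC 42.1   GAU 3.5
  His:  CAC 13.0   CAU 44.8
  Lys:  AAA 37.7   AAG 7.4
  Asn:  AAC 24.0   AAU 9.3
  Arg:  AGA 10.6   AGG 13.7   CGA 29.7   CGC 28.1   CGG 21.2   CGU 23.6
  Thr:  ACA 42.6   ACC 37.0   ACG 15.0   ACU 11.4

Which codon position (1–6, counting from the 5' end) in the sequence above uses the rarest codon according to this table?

2

Codon 1 AGG (Arg): 13.7 per 1000.
Codon 2 AAU (Asn): 9.3 per 1000.
Codon 3 ACC (Thr): 37.0 per 1000.
Codon 4 GAC (Asp): 42.1 per 1000.
Codon 5 CAC (His): 13.0 per 1000.
Codon 6 AAA (Lys): 37.7 per 1000.
Lowest frequency is 9.3 at codon 2.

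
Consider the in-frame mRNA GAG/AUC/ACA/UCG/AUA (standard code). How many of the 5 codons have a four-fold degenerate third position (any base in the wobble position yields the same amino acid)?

2

Codon 1 GAG (Glu): third position 2-fold.
Codon 2 AUC (Ile): third position 3-fold.
Codon 3 ACA (Thr): third position 4-fold.
Codon 4 UCG (Ser): third position 4-fold.
Codon 5 AUA (Ile): third position 3-fold.
Four-fold degenerate third positions: 2.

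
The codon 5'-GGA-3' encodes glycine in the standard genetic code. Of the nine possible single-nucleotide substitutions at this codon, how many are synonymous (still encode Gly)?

Position 1: none → 0 synonymous.
Position 2: none → 0 synonymous.
Position 3: GGT, GGC, GGG → 3 synonymous.
Total: 0 + 0 + 3 = 3.

3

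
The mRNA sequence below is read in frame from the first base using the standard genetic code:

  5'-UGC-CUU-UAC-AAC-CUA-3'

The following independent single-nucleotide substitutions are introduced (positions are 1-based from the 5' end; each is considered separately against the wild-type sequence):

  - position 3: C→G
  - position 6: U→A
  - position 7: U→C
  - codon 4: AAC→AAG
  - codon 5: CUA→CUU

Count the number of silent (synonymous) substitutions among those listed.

Codon 1: UGC (Cys) → UGG (Trp) — missense.
Codon 2: CUU (Leu) → CUA (Leu) — synonymous.
Codon 3: UAC (Tyr) → CAC (His) — missense.
Codon 4: AAC (Asn) → AAG (Lys) — missense.
Codon 5: CUA (Leu) → CUU (Leu) — synonymous.
Synonymous: 2 of 5.

2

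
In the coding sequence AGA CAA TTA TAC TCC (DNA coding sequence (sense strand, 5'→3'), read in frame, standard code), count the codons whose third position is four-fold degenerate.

1

Codon 1 AGA (Arg): third position 2-fold.
Codon 2 CAA (Gln): third position 2-fold.
Codon 3 TTA (Leu): third position 2-fold.
Codon 4 TAC (Tyr): third position 2-fold.
Codon 5 TCC (Ser): third position 4-fold.
Four-fold degenerate third positions: 1.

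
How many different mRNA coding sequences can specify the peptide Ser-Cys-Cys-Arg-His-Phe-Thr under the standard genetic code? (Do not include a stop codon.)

Ser: 6 codons.
Cys: 2 codons.
Cys: 2 codons.
Arg: 6 codons.
His: 2 codons.
Phe: 2 codons.
Thr: 4 codons.
6 × 2 × 2 × 6 × 2 × 2 × 4 = 2304.

2304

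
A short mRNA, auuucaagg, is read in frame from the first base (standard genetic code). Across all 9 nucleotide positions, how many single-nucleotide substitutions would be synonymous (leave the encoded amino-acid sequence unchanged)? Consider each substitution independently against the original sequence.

7

Codon 1 (AUU, Ile): 2 synonymous substitutions.
Codon 2 (UCA, Ser): 3 synonymous substitutions.
Codon 3 (AGG, Arg): 2 synonymous substitutions.
Total: 2 + 3 + 2 = 7.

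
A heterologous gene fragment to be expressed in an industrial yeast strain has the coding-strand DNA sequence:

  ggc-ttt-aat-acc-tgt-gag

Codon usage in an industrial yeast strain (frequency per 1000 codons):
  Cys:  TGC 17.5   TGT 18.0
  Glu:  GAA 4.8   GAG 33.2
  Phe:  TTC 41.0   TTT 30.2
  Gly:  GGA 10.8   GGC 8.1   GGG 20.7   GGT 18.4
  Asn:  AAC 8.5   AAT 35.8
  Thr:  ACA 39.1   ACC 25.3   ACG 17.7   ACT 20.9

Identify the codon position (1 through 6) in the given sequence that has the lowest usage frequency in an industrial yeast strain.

Codon 1 GGC (Gly): 8.1 per 1000.
Codon 2 TTT (Phe): 30.2 per 1000.
Codon 3 AAT (Asn): 35.8 per 1000.
Codon 4 ACC (Thr): 25.3 per 1000.
Codon 5 TGT (Cys): 18.0 per 1000.
Codon 6 GAG (Glu): 33.2 per 1000.
Lowest frequency is 8.1 at codon 1.

1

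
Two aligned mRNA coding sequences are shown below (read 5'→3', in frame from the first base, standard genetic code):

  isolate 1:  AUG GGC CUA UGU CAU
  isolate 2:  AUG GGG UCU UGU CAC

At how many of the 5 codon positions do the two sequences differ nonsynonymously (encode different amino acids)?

1

Codon 1: AUG Met / AUG Met — identical.
Codon 2: GGC Gly / GGG Gly — synonymous.
Codon 3: CUA Leu / UCU Ser — nonsynonymous.
Codon 4: UGU Cys / UGU Cys — identical.
Codon 5: CAU His / CAC His — synonymous.
Nonsynonymous differences: 1.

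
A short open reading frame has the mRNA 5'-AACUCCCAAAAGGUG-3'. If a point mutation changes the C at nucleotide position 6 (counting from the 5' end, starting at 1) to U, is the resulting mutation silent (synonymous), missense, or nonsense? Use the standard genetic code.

Position 6 falls in codon 2: UCC → Ser.
After the substitution the codon is UCU → Ser.
Both encode Ser, so the change is synonymous.

silent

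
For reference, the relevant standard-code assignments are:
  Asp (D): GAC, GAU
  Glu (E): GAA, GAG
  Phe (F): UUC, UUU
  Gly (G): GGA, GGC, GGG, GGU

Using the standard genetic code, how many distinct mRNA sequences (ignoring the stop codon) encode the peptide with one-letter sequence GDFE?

32

Gly: 4 codons.
Asp: 2 codons.
Phe: 2 codons.
Glu: 2 codons.
4 × 2 × 2 × 2 = 32.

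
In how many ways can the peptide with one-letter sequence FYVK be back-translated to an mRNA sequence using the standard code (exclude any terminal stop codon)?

32

Phe: 2 codons.
Tyr: 2 codons.
Val: 4 codons.
Lys: 2 codons.
2 × 2 × 4 × 2 = 32.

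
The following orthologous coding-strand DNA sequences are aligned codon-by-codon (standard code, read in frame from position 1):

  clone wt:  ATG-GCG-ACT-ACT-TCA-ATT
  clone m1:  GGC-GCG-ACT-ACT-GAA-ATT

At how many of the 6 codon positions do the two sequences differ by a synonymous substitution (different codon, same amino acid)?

Codon 1: ATG Met / GGC Gly — nonsynonymous.
Codon 2: GCG Ala / GCG Ala — identical.
Codon 3: ACT Thr / ACT Thr — identical.
Codon 4: ACT Thr / ACT Thr — identical.
Codon 5: TCA Ser / GAA Glu — nonsynonymous.
Codon 6: ATT Ile / ATT Ile — identical.
Synonymous differences: 0.

0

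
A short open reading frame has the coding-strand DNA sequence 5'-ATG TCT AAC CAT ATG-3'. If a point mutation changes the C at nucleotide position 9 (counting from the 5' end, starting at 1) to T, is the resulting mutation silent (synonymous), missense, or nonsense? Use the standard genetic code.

silent

Position 9 falls in codon 3: AAC → Asn.
After the substitution the codon is AAT → Asn.
Both encode Asn, so the change is synonymous.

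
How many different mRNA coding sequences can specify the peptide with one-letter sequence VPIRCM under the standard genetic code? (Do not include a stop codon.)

576

Val: 4 codons.
Pro: 4 codons.
Ile: 3 codons.
Arg: 6 codons.
Cys: 2 codons.
Met: 1 codon.
4 × 4 × 3 × 6 × 2 × 1 = 576.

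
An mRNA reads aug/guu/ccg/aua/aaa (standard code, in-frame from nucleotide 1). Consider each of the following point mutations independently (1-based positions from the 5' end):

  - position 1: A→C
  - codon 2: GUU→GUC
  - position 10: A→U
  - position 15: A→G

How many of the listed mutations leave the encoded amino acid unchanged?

2

Codon 1: AUG (Met) → CUG (Leu) — missense.
Codon 2: GUU (Val) → GUC (Val) — synonymous.
Codon 4: AUA (Ile) → UUA (Leu) — missense.
Codon 5: AAA (Lys) → AAG (Lys) — synonymous.
Synonymous: 2 of 4.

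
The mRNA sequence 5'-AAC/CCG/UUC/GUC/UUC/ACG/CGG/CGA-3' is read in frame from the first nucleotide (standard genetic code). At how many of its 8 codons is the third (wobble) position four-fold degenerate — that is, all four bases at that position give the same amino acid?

5

Codon 1 AAC (Asn): third position 2-fold.
Codon 2 CCG (Pro): third position 4-fold.
Codon 3 UUC (Phe): third position 2-fold.
Codon 4 GUC (Val): third position 4-fold.
Codon 5 UUC (Phe): third position 2-fold.
Codon 6 ACG (Thr): third position 4-fold.
Codon 7 CGG (Arg): third position 4-fold.
Codon 8 CGA (Arg): third position 4-fold.
Four-fold degenerate third positions: 5.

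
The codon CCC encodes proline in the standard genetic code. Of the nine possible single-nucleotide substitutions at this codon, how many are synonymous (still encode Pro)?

Position 1: none → 0 synonymous.
Position 2: none → 0 synonymous.
Position 3: CCT, CCA, CCG → 3 synonymous.
Total: 0 + 0 + 3 = 3.

3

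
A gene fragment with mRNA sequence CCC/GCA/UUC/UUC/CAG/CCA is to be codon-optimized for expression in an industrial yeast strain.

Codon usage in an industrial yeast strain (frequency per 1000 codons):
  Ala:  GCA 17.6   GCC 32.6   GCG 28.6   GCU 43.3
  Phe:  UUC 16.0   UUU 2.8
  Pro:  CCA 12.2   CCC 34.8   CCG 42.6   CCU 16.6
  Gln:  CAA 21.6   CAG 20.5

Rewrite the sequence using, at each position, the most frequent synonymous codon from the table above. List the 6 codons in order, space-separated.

CCG GCU UUC UUC CAA CCG

Codon 1 (Pro): best is CCG at 42.6.
Codon 2 (Ala): best is GCU at 43.3.
Codon 3 (Phe): best is UUC at 16.0.
Codon 4 (Phe): best is UUC at 16.0.
Codon 5 (Gln): best is CAA at 21.6.
Codon 6 (Pro): best is CCG at 42.6.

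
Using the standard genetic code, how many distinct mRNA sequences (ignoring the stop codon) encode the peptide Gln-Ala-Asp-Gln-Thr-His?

256

Gln: 2 codons.
Ala: 4 codons.
Asp: 2 codons.
Gln: 2 codons.
Thr: 4 codons.
His: 2 codons.
2 × 4 × 2 × 2 × 4 × 2 = 256.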